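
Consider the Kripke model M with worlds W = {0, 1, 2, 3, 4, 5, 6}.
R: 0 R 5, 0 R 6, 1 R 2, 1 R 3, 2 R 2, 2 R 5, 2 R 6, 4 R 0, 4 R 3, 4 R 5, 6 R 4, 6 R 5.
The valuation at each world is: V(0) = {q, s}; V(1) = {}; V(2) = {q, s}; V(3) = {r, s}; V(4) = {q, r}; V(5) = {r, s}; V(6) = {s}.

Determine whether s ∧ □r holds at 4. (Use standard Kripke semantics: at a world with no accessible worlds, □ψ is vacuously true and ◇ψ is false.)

At 4: s is false, □r is false, so s ∧ □r is false.
  At 4: □r requires r at every successor {0, 3, 5}.
    r fails at 0, so □r is false at 4.

No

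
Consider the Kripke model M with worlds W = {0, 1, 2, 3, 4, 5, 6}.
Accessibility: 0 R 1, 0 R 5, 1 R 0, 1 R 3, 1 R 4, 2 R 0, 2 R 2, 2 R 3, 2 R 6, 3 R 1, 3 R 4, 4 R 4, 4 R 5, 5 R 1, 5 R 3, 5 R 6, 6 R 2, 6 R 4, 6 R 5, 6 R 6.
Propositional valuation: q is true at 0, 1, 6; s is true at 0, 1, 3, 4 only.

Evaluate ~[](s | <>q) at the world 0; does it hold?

No

At 0: [](s | <>q) is true, so ~[](s | <>q) is false.
  At 0: [](s | <>q) requires s | <>q at every successor {1, 5}.
      At 1: s is true, <>q is true, so s | <>q is true.
      At 5: s is false, <>q is true, so s | <>q is true.
  So [](s | <>q) is true at 0.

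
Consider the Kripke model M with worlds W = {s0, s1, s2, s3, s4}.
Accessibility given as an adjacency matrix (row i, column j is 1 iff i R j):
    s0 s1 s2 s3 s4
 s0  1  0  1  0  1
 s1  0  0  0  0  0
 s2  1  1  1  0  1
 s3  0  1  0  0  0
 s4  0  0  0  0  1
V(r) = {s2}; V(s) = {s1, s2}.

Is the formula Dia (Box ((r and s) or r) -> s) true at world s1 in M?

No

Recall that Box ψ holds at a world iff ψ holds at every accessible world, and Dia ψ holds iff ψ holds at some accessible world.
At s1: no accessible worlds, so Dia (Box ((r and s) or r) -> s) is false.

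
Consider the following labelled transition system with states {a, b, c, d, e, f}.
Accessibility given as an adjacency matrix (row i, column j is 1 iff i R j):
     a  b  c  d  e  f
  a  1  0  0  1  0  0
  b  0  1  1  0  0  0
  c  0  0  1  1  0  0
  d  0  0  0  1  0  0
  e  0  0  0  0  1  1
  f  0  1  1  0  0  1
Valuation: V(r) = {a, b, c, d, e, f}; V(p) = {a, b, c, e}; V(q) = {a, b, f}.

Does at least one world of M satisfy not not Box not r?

No

Let φ = not not Box not r. Evaluate φ at each world:
  a (successors {a, d}): φ is false.
  b (successors {b, c}): φ is false.
  c (successors {c, d}): φ is false.
  d (successors {d}): φ is false.
  e (successors {e, f}): φ is false.
  f (successors {b, c, f}): φ is false.
For instance, at a:
  At a: not Box not r is true, so not not Box not r is false.
    At a: Box not r is false, so not Box not r is true.
      At a: Box not r requires not r at every successor {a, d}.
        not r fails at a, so Box not r is false at a.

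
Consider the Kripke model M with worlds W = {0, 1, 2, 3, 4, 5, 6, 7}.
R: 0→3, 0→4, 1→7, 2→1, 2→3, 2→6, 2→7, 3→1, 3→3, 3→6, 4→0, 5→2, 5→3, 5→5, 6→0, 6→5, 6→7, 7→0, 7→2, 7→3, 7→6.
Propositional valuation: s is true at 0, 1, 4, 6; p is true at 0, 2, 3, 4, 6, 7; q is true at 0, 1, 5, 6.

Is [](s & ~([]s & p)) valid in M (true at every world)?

Recall that []ψ holds at a world iff ψ holds at every accessible world, and <>ψ holds iff ψ holds at some accessible world.
Let φ = [](s & ~([]s & p)). Evaluate φ at each world:
  0 (successors {3, 4}): φ is false.
  1 (successors {7}): φ is false.
  2 (successors {1, 3, 6, 7}): φ is false.
  3 (successors {1, 3, 6}): φ is false.
  4 (successors {0}): φ is true.
  5 (successors {2, 3, 5}): φ is false.
  6 (successors {0, 5, 7}): φ is false.
  7 (successors {0, 2, 3, 6}): φ is false.
Detail at 0 (counterexample):
  At 0: [](s & ~([]s & p)) requires s & ~([]s & p) at every successor {3, 4}.
    s & ~([]s & p) fails at 3, so [](s & ~([]s & p)) is false at 0.
      At 3: s is false, ~([]s & p) is true, so s & ~([]s & p) is false.

No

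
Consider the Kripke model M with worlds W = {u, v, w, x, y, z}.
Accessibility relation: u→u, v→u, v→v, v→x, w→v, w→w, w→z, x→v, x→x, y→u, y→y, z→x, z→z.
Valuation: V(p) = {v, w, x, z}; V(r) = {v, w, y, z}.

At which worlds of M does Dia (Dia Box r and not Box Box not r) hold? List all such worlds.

w

Let φ = Dia (Dia Box r and not Box Box not r). Evaluate φ at each world:
  u (successors {u}): φ is false.
  v (successors {u, v, x}): φ is false.
  w (successors {v, w, z}): φ is true.
  x (successors {v, x}): φ is false.
  y (successors {u, y}): φ is false.
  z (successors {x, z}): φ is false.
For instance, at x:
  At x: Dia (Dia Box r and not Box Box not r) requires Dia Box r and not Box Box not r at some successor in {v, x}.
    At v: Dia Box r and not Box Box not r is false.
    At x: Dia Box r and not Box Box not r is false.
  So Dia (Dia Box r and not Box Box not r) is false at x.
Satisfying worlds: {w}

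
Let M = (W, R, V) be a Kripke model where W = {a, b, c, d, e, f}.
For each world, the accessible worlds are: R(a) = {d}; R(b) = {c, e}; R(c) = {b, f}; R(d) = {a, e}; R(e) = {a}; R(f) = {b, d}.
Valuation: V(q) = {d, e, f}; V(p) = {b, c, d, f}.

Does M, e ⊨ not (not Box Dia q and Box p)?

Recall that Box ψ holds at a world iff ψ holds at every accessible world, and Dia ψ holds iff ψ holds at some accessible world.
At e: not Box Dia q and Box p is false, so not (not Box Dia q and Box p) is true.
  At e: not Box Dia q is false, Box p is false, so not Box Dia q and Box p is false.
    At e: Box Dia q is true, so not Box Dia q is false.
      At e: Box Dia q requires Dia q at every successor {a}.
        At a: Dia q is true.
      So Box Dia q is true at e.
    At e: Box p requires p at every successor {a}.
      p fails at a, so Box p is false at e.

Yes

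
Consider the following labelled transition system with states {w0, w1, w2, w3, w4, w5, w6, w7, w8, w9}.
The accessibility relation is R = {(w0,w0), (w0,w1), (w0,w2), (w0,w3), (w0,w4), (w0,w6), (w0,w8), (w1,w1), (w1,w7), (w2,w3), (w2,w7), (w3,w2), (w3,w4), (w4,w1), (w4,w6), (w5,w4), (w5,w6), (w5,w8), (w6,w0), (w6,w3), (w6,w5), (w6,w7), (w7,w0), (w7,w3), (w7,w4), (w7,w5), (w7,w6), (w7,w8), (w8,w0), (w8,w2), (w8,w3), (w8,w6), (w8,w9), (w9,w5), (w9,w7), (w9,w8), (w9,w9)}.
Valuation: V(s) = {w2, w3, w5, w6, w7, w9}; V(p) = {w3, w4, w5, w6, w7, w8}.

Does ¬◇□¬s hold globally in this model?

Recall that □ψ holds at a world iff ψ holds at every accessible world, and ◇ψ holds iff ψ holds at some accessible world.
Let φ = ¬◇□¬s. Evaluate φ at each world:
  w0 (successors {w0, w1, w2, w3, w4, w6, w8}): φ is true.
  w1 (successors {w1, w7}): φ is true.
  w2 (successors {w3, w7}): φ is true.
  w3 (successors {w2, w4}): φ is true.
  w4 (successors {w1, w6}): φ is true.
  w5 (successors {w4, w6, w8}): φ is true.
  w6 (successors {w0, w3, w5, w7}): φ is true.
  w7 (successors {w0, w3, w4, w5, w6, w8}): φ is true.
  w8 (successors {w0, w2, w3, w6, w9}): φ is true.
  w9 (successors {w5, w7, w8, w9}): φ is true.
For instance, at w4:
  At w4: ◇□¬s is false, so ¬◇□¬s is true.
    At w4: ◇□¬s requires □¬s at some successor in {w1, w6}.
      At w1: □¬s is false.
      At w6: □¬s is false.
    So ◇□¬s is false at w4.

Yes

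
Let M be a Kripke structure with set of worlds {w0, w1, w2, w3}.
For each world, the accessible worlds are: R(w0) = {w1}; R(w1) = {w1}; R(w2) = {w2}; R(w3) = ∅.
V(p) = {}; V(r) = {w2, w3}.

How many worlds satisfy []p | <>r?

2

Let φ = []p | <>r. Evaluate φ at each world:
  w0 (successors {w1}): φ is false.
  w1 (successors {w1}): φ is false.
  w2 (successors {w2}): φ is true.
  w3 (successors ∅): φ is true.
For instance, at w2:
  At w2: []p is false, <>r is true, so []p | <>r is true.
    At w2: []p requires p at every successor {w2}.
      p fails at w2, so []p is false at w2.
    At w2: <>r requires r at some successor in {w2}.
      r holds at w2, so <>r is true at w2.
Satisfying worlds: {w2, w3}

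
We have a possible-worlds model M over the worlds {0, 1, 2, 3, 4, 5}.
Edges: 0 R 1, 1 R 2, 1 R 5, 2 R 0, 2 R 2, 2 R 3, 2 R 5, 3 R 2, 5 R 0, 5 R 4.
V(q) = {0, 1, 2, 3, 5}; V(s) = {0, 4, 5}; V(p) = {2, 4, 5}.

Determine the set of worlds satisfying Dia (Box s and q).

1, 2

Let φ = Dia (Box s and q). Evaluate φ at each world:
  0 (successors {1}): φ is false.
  1 (successors {2, 5}): φ is true.
  2 (successors {0, 2, 3, 5}): φ is true.
  3 (successors {2}): φ is false.
  4 (successors ∅): φ is false.
  5 (successors {0, 4}): φ is false.
For instance, at 2:
  At 2: Dia (Box s and q) requires Box s and q at some successor in {0, 2, 3, 5}.
    Box s and q holds at 5, so Dia (Box s and q) is true at 2.
      At 5: Box s is true, q is true, so Box s and q is true.
Satisfying worlds: {1, 2}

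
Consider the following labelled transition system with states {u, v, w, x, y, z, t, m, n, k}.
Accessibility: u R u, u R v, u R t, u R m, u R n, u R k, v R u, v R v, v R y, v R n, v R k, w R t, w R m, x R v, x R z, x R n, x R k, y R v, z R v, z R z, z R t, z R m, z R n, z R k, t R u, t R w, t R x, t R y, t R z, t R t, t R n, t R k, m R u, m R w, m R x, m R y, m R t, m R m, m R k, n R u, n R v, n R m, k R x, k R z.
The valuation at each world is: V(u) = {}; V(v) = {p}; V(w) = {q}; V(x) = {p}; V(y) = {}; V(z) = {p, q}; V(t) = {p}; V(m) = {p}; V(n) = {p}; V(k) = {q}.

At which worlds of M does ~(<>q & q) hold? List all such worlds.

u, v, w, x, y, t, m, n

Let φ = ~(<>q & q). Evaluate φ at each world:
  u (successors {u, v, t, m, n, k}): φ is true.
  v (successors {u, v, y, n, k}): φ is true.
  w (successors {t, m}): φ is true.
  x (successors {v, z, n, k}): φ is true.
  y (successors {v}): φ is true.
  z (successors {v, z, t, m, n, k}): φ is false.
  t (successors {u, w, x, y, z, t, n, k}): φ is true.
  m (successors {u, w, x, y, t, m, k}): φ is true.
  n (successors {u, v, m}): φ is true.
  k (successors {x, z}): φ is false.
For instance, at z:
  At z: <>q & q is true, so ~(<>q & q) is false.
    At z: <>q is true, q is true, so <>q & q is true.
      At z: <>q requires q at some successor in {v, z, t, m, n, k}.
        q holds at z, so <>q is true at z.
Satisfying worlds: {u, v, w, x, y, t, m, n}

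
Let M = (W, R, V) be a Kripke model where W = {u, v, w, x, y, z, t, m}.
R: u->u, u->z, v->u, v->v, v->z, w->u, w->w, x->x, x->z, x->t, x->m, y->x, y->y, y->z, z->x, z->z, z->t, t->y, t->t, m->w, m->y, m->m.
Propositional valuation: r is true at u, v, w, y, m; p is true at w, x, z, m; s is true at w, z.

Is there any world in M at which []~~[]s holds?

Let φ = []~~[]s. Evaluate φ at each world:
  u (successors {u, z}): φ is false.
  v (successors {u, v, z}): φ is false.
  w (successors {u, w}): φ is false.
  x (successors {x, z, t, m}): φ is false.
  y (successors {x, y, z}): φ is false.
  z (successors {x, z, t}): φ is false.
  t (successors {y, t}): φ is false.
  m (successors {w, y, m}): φ is false.
For instance, at m:
  At m: []~~[]s requires ~~[]s at every successor {w, y, m}.
    ~~[]s fails at w, so []~~[]s is false at m.
      At w: ~[]s is true, so ~~[]s is false.

No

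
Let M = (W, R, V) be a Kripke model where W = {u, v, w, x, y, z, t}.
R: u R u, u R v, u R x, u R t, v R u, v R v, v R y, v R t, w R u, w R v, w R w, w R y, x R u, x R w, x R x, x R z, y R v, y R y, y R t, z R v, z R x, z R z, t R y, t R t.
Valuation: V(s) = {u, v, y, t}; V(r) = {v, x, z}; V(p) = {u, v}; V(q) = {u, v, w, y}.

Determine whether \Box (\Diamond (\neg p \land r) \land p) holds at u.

No

At u: \Box (\Diamond (\neg p \land r) \land p) requires \Diamond (\neg p \land r) \land p at every successor {u, v, x, t}.
  \Diamond (\neg p \land r) \land p fails at v, so \Box (\Diamond (\neg p \land r) \land p) is false at u.
    At v: \Diamond (\neg p \land r) is false, p is true, so \Diamond (\neg p \land r) \land p is false.
      At v: \Diamond (\neg p \land r) requires \neg p \land r at some successor in {u, v, y, t}.
        At u: \neg p \land r is false.
        At v: \neg p \land r is false.
        At y: \neg p \land r is false.
        At t: \neg p \land r is false.
      So \Diamond (\neg p \land r) is false at v.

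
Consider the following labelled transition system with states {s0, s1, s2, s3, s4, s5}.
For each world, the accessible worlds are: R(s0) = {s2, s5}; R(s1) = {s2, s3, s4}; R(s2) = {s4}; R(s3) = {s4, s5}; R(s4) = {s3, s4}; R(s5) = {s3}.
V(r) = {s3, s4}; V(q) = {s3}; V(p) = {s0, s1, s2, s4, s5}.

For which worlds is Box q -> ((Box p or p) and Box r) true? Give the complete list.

Let φ = Box q -> ((Box p or p) and Box r). Evaluate φ at each world:
  s0 (successors {s2, s5}): φ is true.
  s1 (successors {s2, s3, s4}): φ is true.
  s2 (successors {s4}): φ is true.
  s3 (successors {s4, s5}): φ is true.
  s4 (successors {s3, s4}): φ is true.
  s5 (successors {s3}): φ is true.
For instance, at s1:
  At s1: Box q is false, (Box p or p) and Box r is false, so Box q -> ((Box p or p) and Box r) is true.
    At s1: Box q requires q at every successor {s2, s3, s4}.
      q fails at s2, so Box q is false at s1.
    At s1: Box p or p is true, Box r is false, so (Box p or p) and Box r is false.
      At s1: Box p is false, p is true, so Box p or p is true.
      At s1: Box r requires r at every successor {s2, s3, s4}.
        r fails at s2, so Box r is false at s1.
Satisfying worlds: {s0, s1, s2, s3, s4, s5}

s0, s1, s2, s3, s4, s5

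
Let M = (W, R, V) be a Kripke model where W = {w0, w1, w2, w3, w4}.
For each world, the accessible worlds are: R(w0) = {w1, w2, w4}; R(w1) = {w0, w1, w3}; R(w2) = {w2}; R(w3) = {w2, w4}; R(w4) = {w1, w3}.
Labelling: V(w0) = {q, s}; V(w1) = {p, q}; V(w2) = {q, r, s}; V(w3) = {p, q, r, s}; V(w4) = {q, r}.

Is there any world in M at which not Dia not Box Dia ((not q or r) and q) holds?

Recall that Box ψ holds at a world iff ψ holds at every accessible world, and Dia ψ holds iff ψ holds at some accessible world.
Let φ = not Dia not Box Dia ((not q or r) and q). Evaluate φ at each world:
  w0 (successors {w1, w2, w4}): φ is true.
  w1 (successors {w0, w1, w3}): φ is true.
  w2 (successors {w2}): φ is true.
  w3 (successors {w2, w4}): φ is true.
  w4 (successors {w1, w3}): φ is true.
Detail at w0 (witness):
  At w0: Dia not Box Dia ((not q or r) and q) is false, so not Dia not Box Dia ((not q or r) and q) is true.
    At w0: Dia not Box Dia ((not q or r) and q) requires not Box Dia ((not q or r) and q) at some successor in {w1, w2, w4}.
      At w1: not Box Dia ((not q or r) and q) is false.
      At w2: not Box Dia ((not q or r) and q) is false.
      At w4: not Box Dia ((not q or r) and q) is false.
    So Dia not Box Dia ((not q or r) and q) is false at w0.

Yes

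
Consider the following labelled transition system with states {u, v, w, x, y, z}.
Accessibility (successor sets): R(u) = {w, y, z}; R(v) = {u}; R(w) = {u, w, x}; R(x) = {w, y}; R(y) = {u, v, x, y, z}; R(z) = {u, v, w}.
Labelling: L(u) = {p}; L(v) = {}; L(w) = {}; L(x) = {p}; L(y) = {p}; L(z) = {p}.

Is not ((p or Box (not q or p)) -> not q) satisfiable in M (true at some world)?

Let φ = not ((p or Box (not q or p)) -> not q). Evaluate φ at each world:
  u (successors {w, y, z}): φ is false.
  v (successors {u}): φ is false.
  w (successors {u, w, x}): φ is false.
  x (successors {w, y}): φ is false.
  y (successors {u, v, x, y, z}): φ is false.
  z (successors {u, v, w}): φ is false.
For instance, at u:
  At u: (p or Box (not q or p)) -> not q is true, so not ((p or Box (not q or p)) -> not q) is false.
    At u: p or Box (not q or p) is true, not q is true, so (p or Box (not q or p)) -> not q is true.
      At u: p is true, Box (not q or p) is true, so p or Box (not q or p) is true.

No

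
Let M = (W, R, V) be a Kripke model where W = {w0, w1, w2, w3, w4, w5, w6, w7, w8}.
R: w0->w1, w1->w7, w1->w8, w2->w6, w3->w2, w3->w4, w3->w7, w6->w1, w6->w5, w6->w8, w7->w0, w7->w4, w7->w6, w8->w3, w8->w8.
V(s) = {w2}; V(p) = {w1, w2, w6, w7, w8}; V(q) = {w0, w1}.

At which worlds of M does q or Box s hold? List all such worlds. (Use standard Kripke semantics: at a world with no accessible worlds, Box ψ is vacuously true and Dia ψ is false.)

w0, w1, w4, w5

Let φ = q or Box s. Evaluate φ at each world:
  w0 (successors {w1}): φ is true.
  w1 (successors {w7, w8}): φ is true.
  w2 (successors {w6}): φ is false.
  w3 (successors {w2, w4, w7}): φ is false.
  w4 (successors ∅): φ is true.
  w5 (successors ∅): φ is true.
  w6 (successors {w1, w5, w8}): φ is false.
  w7 (successors {w0, w4, w6}): φ is false.
  w8 (successors {w3, w8}): φ is false.
For instance, at w1:
  At w1: q is true, Box s is false, so q or Box s is true.
    At w1: Box s requires s at every successor {w7, w8}.
      s fails at w7, so Box s is false at w1.
Satisfying worlds: {w0, w1, w4, w5}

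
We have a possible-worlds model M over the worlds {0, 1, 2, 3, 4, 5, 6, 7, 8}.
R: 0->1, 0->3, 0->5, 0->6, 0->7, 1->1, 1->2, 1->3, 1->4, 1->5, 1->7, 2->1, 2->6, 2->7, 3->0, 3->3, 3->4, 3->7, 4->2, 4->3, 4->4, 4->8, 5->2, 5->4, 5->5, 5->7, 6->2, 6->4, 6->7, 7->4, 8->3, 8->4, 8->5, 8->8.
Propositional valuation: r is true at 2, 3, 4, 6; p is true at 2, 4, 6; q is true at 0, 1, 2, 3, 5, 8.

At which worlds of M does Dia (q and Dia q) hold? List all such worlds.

Let φ = Dia (q and Dia q). Evaluate φ at each world:
  0 (successors {1, 3, 5, 6, 7}): φ is true.
  1 (successors {1, 2, 3, 4, 5, 7}): φ is true.
  2 (successors {1, 6, 7}): φ is true.
  3 (successors {0, 3, 4, 7}): φ is true.
  4 (successors {2, 3, 4, 8}): φ is true.
  5 (successors {2, 4, 5, 7}): φ is true.
  6 (successors {2, 4, 7}): φ is true.
  7 (successors {4}): φ is false.
  8 (successors {3, 4, 5, 8}): φ is true.
For instance, at 2:
  At 2: Dia (q and Dia q) requires q and Dia q at some successor in {1, 6, 7}.
    q and Dia q holds at 1, so Dia (q and Dia q) is true at 2.
      At 1: q is true, Dia q is true, so q and Dia q is true.
Satisfying worlds: {0, 1, 2, 3, 4, 5, 6, 8}

0, 1, 2, 3, 4, 5, 6, 8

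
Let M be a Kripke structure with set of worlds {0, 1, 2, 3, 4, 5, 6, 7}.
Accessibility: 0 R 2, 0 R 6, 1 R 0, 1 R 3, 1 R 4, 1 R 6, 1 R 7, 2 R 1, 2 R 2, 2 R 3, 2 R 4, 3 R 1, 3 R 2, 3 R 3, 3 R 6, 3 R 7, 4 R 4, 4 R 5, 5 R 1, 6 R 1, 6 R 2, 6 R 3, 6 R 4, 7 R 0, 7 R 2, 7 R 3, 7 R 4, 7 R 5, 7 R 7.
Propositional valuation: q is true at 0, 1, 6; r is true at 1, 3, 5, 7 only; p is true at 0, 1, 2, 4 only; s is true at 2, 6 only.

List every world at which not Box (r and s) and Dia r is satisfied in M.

1, 2, 3, 4, 5, 6, 7

Let φ = not Box (r and s) and Dia r. Evaluate φ at each world:
  0 (successors {2, 6}): φ is false.
  1 (successors {0, 3, 4, 6, 7}): φ is true.
  2 (successors {1, 2, 3, 4}): φ is true.
  3 (successors {1, 2, 3, 6, 7}): φ is true.
  4 (successors {4, 5}): φ is true.
  5 (successors {1}): φ is true.
  6 (successors {1, 2, 3, 4}): φ is true.
  7 (successors {0, 2, 3, 4, 5, 7}): φ is true.
For instance, at 2:
  At 2: not Box (r and s) is true, Dia r is true, so not Box (r and s) and Dia r is true.
    At 2: Box (r and s) is false, so not Box (r and s) is true.
      At 2: Box (r and s) requires r and s at every successor {1, 2, 3, 4}.
        r and s fails at 1, so Box (r and s) is false at 2.
    At 2: Dia r requires r at some successor in {1, 2, 3, 4}.
      r holds at 1, so Dia r is true at 2.
Satisfying worlds: {1, 2, 3, 4, 5, 6, 7}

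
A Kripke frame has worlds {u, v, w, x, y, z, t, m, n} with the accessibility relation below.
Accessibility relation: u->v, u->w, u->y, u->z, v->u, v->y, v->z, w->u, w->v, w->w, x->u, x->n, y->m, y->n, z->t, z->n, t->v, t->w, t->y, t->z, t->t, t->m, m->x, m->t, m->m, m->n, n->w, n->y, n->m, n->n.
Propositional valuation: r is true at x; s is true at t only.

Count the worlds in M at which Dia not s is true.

9

Let φ = Dia not s. Evaluate φ at each world:
  u (successors {v, w, y, z}): φ is true.
  v (successors {u, y, z}): φ is true.
  w (successors {u, v, w}): φ is true.
  x (successors {u, n}): φ is true.
  y (successors {m, n}): φ is true.
  z (successors {t, n}): φ is true.
  t (successors {v, w, y, z, t, m}): φ is true.
  m (successors {x, t, m, n}): φ is true.
  n (successors {w, y, m, n}): φ is true.
For instance, at u:
  At u: Dia not s requires not s at some successor in {v, w, y, z}.
    not s holds at v, so Dia not s is true at u.
Satisfying worlds: {u, v, w, x, y, z, t, m, n}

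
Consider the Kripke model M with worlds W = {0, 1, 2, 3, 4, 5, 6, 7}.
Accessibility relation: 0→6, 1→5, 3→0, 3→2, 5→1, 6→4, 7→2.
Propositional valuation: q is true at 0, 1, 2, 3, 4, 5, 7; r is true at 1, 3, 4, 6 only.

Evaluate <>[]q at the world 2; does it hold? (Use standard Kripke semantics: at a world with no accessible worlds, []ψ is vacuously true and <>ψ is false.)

No

Recall that []ψ holds at a world iff ψ holds at every accessible world, and <>ψ holds iff ψ holds at some accessible world.
At 2: no accessible worlds, so <>[]q is false.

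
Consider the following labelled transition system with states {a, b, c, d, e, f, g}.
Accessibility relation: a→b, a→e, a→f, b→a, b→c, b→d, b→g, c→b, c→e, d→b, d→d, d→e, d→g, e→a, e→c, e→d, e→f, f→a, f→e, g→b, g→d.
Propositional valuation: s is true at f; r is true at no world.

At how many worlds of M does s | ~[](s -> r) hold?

Let φ = s | ~[](s -> r). Evaluate φ at each world:
  a (successors {b, e, f}): φ is true.
  b (successors {a, c, d, g}): φ is false.
  c (successors {b, e}): φ is false.
  d (successors {b, d, e, g}): φ is false.
  e (successors {a, c, d, f}): φ is true.
  f (successors {a, e}): φ is true.
  g (successors {b, d}): φ is false.
For instance, at e:
  At e: s is false, ~[](s -> r) is true, so s | ~[](s -> r) is true.
    At e: [](s -> r) is false, so ~[](s -> r) is true.
      At e: [](s -> r) requires s -> r at every successor {a, c, d, f}.
        s -> r fails at f, so [](s -> r) is false at e.
Satisfying worlds: {a, e, f}

3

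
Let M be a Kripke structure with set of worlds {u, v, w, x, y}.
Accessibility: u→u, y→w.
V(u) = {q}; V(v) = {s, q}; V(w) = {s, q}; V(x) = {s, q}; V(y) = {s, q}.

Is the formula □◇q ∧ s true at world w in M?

Yes

At w: □◇q is true, s is true, so □◇q ∧ s is true.
  At w: no accessible worlds, so □◇q holds vacuously.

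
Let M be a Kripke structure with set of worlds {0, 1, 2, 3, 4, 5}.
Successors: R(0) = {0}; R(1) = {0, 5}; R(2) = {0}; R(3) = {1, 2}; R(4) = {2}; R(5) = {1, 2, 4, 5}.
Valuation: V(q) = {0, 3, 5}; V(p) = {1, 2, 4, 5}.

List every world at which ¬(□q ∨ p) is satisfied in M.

3

Let φ = ¬(□q ∨ p). Evaluate φ at each world:
  0 (successors {0}): φ is false.
  1 (successors {0, 5}): φ is false.
  2 (successors {0}): φ is false.
  3 (successors {1, 2}): φ is true.
  4 (successors {2}): φ is false.
  5 (successors {1, 2, 4, 5}): φ is false.
For instance, at 5:
  At 5: □q ∨ p is true, so ¬(□q ∨ p) is false.
    At 5: □q is false, p is true, so □q ∨ p is true.
      At 5: □q requires q at every successor {1, 2, 4, 5}.
        q fails at 1, so □q is false at 5.
Satisfying worlds: {3}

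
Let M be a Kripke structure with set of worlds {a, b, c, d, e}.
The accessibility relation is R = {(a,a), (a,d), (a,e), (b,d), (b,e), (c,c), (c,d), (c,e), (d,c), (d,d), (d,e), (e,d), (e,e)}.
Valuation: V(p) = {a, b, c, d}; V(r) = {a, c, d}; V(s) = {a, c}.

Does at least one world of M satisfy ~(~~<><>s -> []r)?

Yes

Recall that []ψ holds at a world iff ψ holds at every accessible world, and <>ψ holds iff ψ holds at some accessible world.
Let φ = ~(~~<><>s -> []r). Evaluate φ at each world:
  a (successors {a, d, e}): φ is true.
  b (successors {d, e}): φ is true.
  c (successors {c, d, e}): φ is true.
  d (successors {c, d, e}): φ is true.
  e (successors {d, e}): φ is true.
Detail at a (witness):
  At a: ~~<><>s -> []r is false, so ~(~~<><>s -> []r) is true.
    At a: ~~<><>s is true, []r is false, so ~~<><>s -> []r is false.
      At a: ~<><>s is false, so ~~<><>s is true.
      At a: []r requires r at every successor {a, d, e}.
        r fails at e, so []r is false at a.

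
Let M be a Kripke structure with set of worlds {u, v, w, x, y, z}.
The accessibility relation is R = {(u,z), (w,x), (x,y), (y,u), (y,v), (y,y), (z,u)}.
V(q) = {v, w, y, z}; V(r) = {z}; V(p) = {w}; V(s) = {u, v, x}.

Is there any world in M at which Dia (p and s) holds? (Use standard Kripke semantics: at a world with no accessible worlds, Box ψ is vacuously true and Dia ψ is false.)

No

Let φ = Dia (p and s). Evaluate φ at each world:
  u (successors {z}): φ is false.
  v (successors ∅): φ is false.
  w (successors {x}): φ is false.
  x (successors {y}): φ is false.
  y (successors {u, v, y}): φ is false.
  z (successors {u}): φ is false.
For instance, at x:
  At x: Dia (p and s) requires p and s at some successor in {y}.
    At y: p and s is false.
  So Dia (p and s) is false at x.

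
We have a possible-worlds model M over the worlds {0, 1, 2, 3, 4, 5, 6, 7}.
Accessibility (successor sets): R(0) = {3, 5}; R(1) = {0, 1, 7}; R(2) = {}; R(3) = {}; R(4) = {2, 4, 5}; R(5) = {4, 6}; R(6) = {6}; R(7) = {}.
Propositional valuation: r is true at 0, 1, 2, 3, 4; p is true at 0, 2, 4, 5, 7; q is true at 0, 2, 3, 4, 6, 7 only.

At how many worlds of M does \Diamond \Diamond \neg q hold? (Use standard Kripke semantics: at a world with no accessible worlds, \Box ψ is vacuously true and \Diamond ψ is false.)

3

Recall that \Diamond ψ holds at a world iff ψ holds at some accessible world.
Let φ = \Diamond \Diamond \neg q. Evaluate φ at each world:
  0 (successors {3, 5}): φ is false.
  1 (successors {0, 1, 7}): φ is true.
  2 (successors ∅): φ is false.
  3 (successors ∅): φ is false.
  4 (successors {2, 4, 5}): φ is true.
  5 (successors {4, 6}): φ is true.
  6 (successors {6}): φ is false.
  7 (successors ∅): φ is false.
For instance, at 0:
  At 0: \Diamond \Diamond \neg q requires \Diamond \neg q at some successor in {3, 5}.
    At 3: \Diamond \neg q is false.
    At 5: \Diamond \neg q is false.
  So \Diamond \Diamond \neg q is false at 0.
Satisfying worlds: {1, 4, 5}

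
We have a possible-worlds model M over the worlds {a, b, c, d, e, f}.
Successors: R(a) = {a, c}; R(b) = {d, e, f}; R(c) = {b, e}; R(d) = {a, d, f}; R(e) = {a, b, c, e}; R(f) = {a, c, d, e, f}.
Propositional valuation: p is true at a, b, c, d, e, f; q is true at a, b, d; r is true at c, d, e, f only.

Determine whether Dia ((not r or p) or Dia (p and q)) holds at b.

Yes

At b: Dia ((not r or p) or Dia (p and q)) requires (not r or p) or Dia (p and q) at some successor in {d, e, f}.
  (not r or p) or Dia (p and q) holds at d, so Dia ((not r or p) or Dia (p and q)) is true at b.
    At d: not r or p is true, Dia (p and q) is true, so (not r or p) or Dia (p and q) is true.
      At d: Dia (p and q) requires p and q at some successor in {a, d, f}.
        p and q holds at a, so Dia (p and q) is true at d.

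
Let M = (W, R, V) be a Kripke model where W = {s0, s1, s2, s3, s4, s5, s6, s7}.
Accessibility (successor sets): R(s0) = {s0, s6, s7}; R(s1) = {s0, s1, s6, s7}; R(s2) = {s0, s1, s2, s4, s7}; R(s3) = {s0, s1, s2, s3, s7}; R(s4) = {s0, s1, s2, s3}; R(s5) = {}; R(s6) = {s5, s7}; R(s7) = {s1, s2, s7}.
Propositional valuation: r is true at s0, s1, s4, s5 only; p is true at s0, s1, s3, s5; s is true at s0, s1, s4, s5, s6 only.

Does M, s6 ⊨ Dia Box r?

Recall that Box ψ holds at a world iff ψ holds at every accessible world, and Dia ψ holds iff ψ holds at some accessible world.
At s6: Dia Box r requires Box r at some successor in {s5, s7}.
  Box r holds at s5, so Dia Box r is true at s6.
    At s5: no accessible worlds, so Box r holds vacuously.

Yes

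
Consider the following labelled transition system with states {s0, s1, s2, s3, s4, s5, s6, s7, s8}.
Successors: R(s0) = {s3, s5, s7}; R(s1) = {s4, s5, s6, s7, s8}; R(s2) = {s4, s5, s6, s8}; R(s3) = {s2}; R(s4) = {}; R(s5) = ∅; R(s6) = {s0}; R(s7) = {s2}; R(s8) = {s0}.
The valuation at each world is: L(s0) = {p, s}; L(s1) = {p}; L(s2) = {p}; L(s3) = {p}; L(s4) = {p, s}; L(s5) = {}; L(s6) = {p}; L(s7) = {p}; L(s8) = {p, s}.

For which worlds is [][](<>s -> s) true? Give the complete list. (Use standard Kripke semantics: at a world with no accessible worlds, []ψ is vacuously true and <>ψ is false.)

Recall that []ψ holds at a world iff ψ holds at every accessible world, and <>ψ holds iff ψ holds at some accessible world.
Let φ = [][](<>s -> s). Evaluate φ at each world:
  s0 (successors {s3, s5, s7}): φ is false.
  s1 (successors {s4, s5, s6, s7, s8}): φ is false.
  s2 (successors {s4, s5, s6, s8}): φ is true.
  s3 (successors {s2}): φ is false.
  s4 (successors ∅): φ is true.
  s5 (successors ∅): φ is true.
  s6 (successors {s0}): φ is true.
  s7 (successors {s2}): φ is false.
  s8 (successors {s0}): φ is true.
For instance, at s7:
  At s7: [][](<>s -> s) requires [](<>s -> s) at every successor {s2}.
    [](<>s -> s) fails at s2, so [][](<>s -> s) is false at s7.
      At s2: [](<>s -> s) requires <>s -> s at every successor {s4, s5, s6, s8}.
        <>s -> s fails at s6, so [](<>s -> s) is false at s2.
Satisfying worlds: {s2, s4, s5, s6, s8}

s2, s4, s5, s6, s8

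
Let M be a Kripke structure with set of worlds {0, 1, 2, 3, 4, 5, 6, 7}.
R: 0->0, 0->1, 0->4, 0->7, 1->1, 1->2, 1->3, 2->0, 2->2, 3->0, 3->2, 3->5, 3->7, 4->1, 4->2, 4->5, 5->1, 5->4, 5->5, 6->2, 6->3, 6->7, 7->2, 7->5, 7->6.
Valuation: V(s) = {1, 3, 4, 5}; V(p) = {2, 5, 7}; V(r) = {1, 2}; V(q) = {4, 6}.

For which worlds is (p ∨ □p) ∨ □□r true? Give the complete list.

Let φ = (p ∨ □p) ∨ □□r. Evaluate φ at each world:
  0 (successors {0, 1, 4, 7}): φ is false.
  1 (successors {1, 2, 3}): φ is false.
  2 (successors {0, 2}): φ is true.
  3 (successors {0, 2, 5, 7}): φ is false.
  4 (successors {1, 2, 5}): φ is false.
  5 (successors {1, 4, 5}): φ is true.
  6 (successors {2, 3, 7}): φ is false.
  7 (successors {2, 5, 6}): φ is true.
For instance, at 1:
  At 1: p ∨ □p is false, □□r is false, so (p ∨ □p) ∨ □□r is false.
    At 1: p is false, □p is false, so p ∨ □p is false.
      At 1: □p requires p at every successor {1, 2, 3}.
        p fails at 1, so □p is false at 1.
    At 1: □□r requires □r at every successor {1, 2, 3}.
      □r fails at 1, so □□r is false at 1.
Satisfying worlds: {2, 5, 7}

2, 5, 7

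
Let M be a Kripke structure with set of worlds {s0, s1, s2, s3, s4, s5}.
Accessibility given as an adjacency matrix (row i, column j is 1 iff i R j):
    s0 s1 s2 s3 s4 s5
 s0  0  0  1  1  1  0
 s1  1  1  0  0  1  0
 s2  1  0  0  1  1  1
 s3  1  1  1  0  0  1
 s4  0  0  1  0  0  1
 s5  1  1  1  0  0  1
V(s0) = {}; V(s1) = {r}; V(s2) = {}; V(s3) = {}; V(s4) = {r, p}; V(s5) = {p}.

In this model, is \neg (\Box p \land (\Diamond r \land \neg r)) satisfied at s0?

Yes

Recall that \Box ψ holds at a world iff ψ holds at every accessible world, and \Diamond ψ holds iff ψ holds at some accessible world.
At s0: \Box p \land (\Diamond r \land \neg r) is false, so \neg (\Box p \land (\Diamond r \land \neg r)) is true.
  At s0: \Box p is false, \Diamond r \land \neg r is true, so \Box p \land (\Diamond r \land \neg r) is false.
    At s0: \Box p requires p at every successor {s2, s3, s4}.
      p fails at s2, so \Box p is false at s0.
    At s0: \Diamond r is true, \neg r is true, so \Diamond r \land \neg r is true.
      At s0: \Diamond r requires r at some successor in {s2, s3, s4}.
        r holds at s4, so \Diamond r is true at s0.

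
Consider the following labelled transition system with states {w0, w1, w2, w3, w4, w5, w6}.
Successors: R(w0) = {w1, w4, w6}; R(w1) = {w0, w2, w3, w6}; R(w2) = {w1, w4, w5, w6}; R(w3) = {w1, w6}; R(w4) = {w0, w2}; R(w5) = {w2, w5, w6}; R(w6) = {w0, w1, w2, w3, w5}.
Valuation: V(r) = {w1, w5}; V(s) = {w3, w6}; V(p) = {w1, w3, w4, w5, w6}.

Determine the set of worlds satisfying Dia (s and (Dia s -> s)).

w0, w1, w2, w3, w5, w6

Recall that Dia ψ holds at a world iff ψ holds at some accessible world.
Let φ = Dia (s and (Dia s -> s)). Evaluate φ at each world:
  w0 (successors {w1, w4, w6}): φ is true.
  w1 (successors {w0, w2, w3, w6}): φ is true.
  w2 (successors {w1, w4, w5, w6}): φ is true.
  w3 (successors {w1, w6}): φ is true.
  w4 (successors {w0, w2}): φ is false.
  w5 (successors {w2, w5, w6}): φ is true.
  w6 (successors {w0, w1, w2, w3, w5}): φ is true.
For instance, at w6:
  At w6: Dia (s and (Dia s -> s)) requires s and (Dia s -> s) at some successor in {w0, w1, w2, w3, w5}.
    s and (Dia s -> s) holds at w3, so Dia (s and (Dia s -> s)) is true at w6.
      At w3: s is true, Dia s -> s is true, so s and (Dia s -> s) is true.
Satisfying worlds: {w0, w1, w2, w3, w5, w6}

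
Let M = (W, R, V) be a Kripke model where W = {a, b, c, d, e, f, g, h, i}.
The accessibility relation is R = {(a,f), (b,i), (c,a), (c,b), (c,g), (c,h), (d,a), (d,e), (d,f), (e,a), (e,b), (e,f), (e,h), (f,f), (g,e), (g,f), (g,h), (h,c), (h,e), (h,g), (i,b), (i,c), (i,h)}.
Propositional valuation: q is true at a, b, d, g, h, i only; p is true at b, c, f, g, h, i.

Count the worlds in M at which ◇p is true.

Let φ = ◇p. Evaluate φ at each world:
  a (successors {f}): φ is true.
  b (successors {i}): φ is true.
  c (successors {a, b, g, h}): φ is true.
  d (successors {a, e, f}): φ is true.
  e (successors {a, b, f, h}): φ is true.
  f (successors {f}): φ is true.
  g (successors {e, f, h}): φ is true.
  h (successors {c, e, g}): φ is true.
  i (successors {b, c, h}): φ is true.
For instance, at a:
  At a: ◇p requires p at some successor in {f}.
    p holds at f, so ◇p is true at a.
Satisfying worlds: {a, b, c, d, e, f, g, h, i}

9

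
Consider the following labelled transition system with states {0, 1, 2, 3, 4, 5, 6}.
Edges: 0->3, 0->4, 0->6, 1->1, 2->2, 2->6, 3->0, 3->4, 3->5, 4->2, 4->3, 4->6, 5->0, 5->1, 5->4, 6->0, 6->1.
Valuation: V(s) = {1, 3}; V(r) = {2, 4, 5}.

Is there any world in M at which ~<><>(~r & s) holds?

Let φ = ~<><>(~r & s). Evaluate φ at each world:
  0 (successors {3, 4, 6}): φ is false.
  1 (successors {1}): φ is false.
  2 (successors {2, 6}): φ is false.
  3 (successors {0, 4, 5}): φ is false.
  4 (successors {2, 3, 6}): φ is false.
  5 (successors {0, 1, 4}): φ is false.
  6 (successors {0, 1}): φ is false.
For instance, at 1:
  At 1: <><>(~r & s) is true, so ~<><>(~r & s) is false.
    At 1: <><>(~r & s) requires <>(~r & s) at some successor in {1}.
      <>(~r & s) holds at 1, so <><>(~r & s) is true at 1.

No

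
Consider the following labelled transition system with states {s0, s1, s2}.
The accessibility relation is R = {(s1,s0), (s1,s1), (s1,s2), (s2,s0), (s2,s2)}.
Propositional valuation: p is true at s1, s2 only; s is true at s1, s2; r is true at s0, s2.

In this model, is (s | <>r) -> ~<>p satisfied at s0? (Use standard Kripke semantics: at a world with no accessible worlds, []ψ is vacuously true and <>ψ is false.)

At s0: s | <>r is false, ~<>p is true, so (s | <>r) -> ~<>p is true.
  At s0: s is false, <>r is false, so s | <>r is false.
    At s0: no accessible worlds, so <>r is false.
  At s0: <>p is false, so ~<>p is true.
    At s0: no accessible worlds, so <>p is false.

Yes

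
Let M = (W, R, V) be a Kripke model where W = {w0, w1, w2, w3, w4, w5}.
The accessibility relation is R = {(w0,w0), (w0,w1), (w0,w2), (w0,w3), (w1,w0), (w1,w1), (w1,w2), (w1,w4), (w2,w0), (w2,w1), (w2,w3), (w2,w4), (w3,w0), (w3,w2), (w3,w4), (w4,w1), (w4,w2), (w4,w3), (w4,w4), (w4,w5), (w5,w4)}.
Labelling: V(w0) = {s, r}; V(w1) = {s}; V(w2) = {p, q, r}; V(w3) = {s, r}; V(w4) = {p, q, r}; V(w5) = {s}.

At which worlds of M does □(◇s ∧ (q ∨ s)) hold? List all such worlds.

Recall that □ψ holds at a world iff ψ holds at every accessible world, and ◇ψ holds iff ψ holds at some accessible world.
Let φ = □(◇s ∧ (q ∨ s)). Evaluate φ at each world:
  w0 (successors {w0, w1, w2, w3}): φ is true.
  w1 (successors {w0, w1, w2, w4}): φ is true.
  w2 (successors {w0, w1, w3, w4}): φ is true.
  w3 (successors {w0, w2, w4}): φ is true.
  w4 (successors {w1, w2, w3, w4, w5}): φ is false.
  w5 (successors {w4}): φ is true.
For instance, at w0:
  At w0: □(◇s ∧ (q ∨ s)) requires ◇s ∧ (q ∨ s) at every successor {w0, w1, w2, w3}.
    At w0: ◇s ∧ (q ∨ s) is true.
    At w1: ◇s ∧ (q ∨ s) is true.
    At w2: ◇s ∧ (q ∨ s) is true.
    At w3: ◇s ∧ (q ∨ s) is true.
  So □(◇s ∧ (q ∨ s)) is true at w0.
Satisfying worlds: {w0, w1, w2, w3, w5}

w0, w1, w2, w3, w5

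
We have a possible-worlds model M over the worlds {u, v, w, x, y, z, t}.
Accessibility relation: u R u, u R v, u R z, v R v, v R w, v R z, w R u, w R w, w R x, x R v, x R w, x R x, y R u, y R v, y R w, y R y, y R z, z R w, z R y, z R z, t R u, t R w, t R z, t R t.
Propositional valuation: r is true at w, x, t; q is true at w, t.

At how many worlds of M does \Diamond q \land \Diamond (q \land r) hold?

Recall that \Diamond ψ holds at a world iff ψ holds at some accessible world.
Let φ = \Diamond q \land \Diamond (q \land r). Evaluate φ at each world:
  u (successors {u, v, z}): φ is false.
  v (successors {v, w, z}): φ is true.
  w (successors {u, w, x}): φ is true.
  x (successors {v, w, x}): φ is true.
  y (successors {u, v, w, y, z}): φ is true.
  z (successors {w, y, z}): φ is true.
  t (successors {u, w, z, t}): φ is true.
For instance, at v:
  At v: \Diamond q is true, \Diamond (q \land r) is true, so \Diamond q \land \Diamond (q \land r) is true.
    At v: \Diamond q requires q at some successor in {v, w, z}.
      q holds at w, so \Diamond q is true at v.
    At v: \Diamond (q \land r) requires q \land r at some successor in {v, w, z}.
      q \land r holds at w, so \Diamond (q \land r) is true at v.
Satisfying worlds: {v, w, x, y, z, t}

6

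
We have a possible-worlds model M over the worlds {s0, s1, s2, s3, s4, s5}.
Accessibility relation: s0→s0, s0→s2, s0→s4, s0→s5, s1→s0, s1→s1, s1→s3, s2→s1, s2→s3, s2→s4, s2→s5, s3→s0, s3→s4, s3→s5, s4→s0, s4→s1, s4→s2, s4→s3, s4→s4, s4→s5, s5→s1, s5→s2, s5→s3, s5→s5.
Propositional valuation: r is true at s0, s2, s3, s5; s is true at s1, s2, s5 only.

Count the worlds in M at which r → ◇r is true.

Let φ = r → ◇r. Evaluate φ at each world:
  s0 (successors {s0, s2, s4, s5}): φ is true.
  s1 (successors {s0, s1, s3}): φ is true.
  s2 (successors {s1, s3, s4, s5}): φ is true.
  s3 (successors {s0, s4, s5}): φ is true.
  s4 (successors {s0, s1, s2, s3, s4, s5}): φ is true.
  s5 (successors {s1, s2, s3, s5}): φ is true.
For instance, at s5:
  At s5: r is true, ◇r is true, so r → ◇r is true.
    At s5: ◇r requires r at some successor in {s1, s2, s3, s5}.
      r holds at s2, so ◇r is true at s5.
Satisfying worlds: {s0, s1, s2, s3, s4, s5}

6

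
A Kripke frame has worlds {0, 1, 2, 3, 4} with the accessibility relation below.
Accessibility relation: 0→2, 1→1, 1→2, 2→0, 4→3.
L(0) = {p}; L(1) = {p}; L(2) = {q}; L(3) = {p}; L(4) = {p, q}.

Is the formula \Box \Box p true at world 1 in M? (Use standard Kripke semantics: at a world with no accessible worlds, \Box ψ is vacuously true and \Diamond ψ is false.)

At 1: \Box \Box p requires \Box p at every successor {1, 2}.
  \Box p fails at 1, so \Box \Box p is false at 1.
    At 1: \Box p requires p at every successor {1, 2}.
      p fails at 2, so \Box p is false at 1.

No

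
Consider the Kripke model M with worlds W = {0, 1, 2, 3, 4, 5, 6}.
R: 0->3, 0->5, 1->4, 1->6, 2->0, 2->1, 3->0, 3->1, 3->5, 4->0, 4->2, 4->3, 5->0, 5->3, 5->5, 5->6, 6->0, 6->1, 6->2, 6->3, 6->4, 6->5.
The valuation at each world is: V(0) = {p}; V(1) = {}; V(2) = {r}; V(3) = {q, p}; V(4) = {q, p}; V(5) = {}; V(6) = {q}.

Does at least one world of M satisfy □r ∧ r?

No

Let φ = □r ∧ r. Evaluate φ at each world:
  0 (successors {3, 5}): φ is false.
  1 (successors {4, 6}): φ is false.
  2 (successors {0, 1}): φ is false.
  3 (successors {0, 1, 5}): φ is false.
  4 (successors {0, 2, 3}): φ is false.
  5 (successors {0, 3, 5, 6}): φ is false.
  6 (successors {0, 1, 2, 3, 4, 5}): φ is false.
For instance, at 2:
  At 2: □r is false, r is true, so □r ∧ r is false.
    At 2: □r requires r at every successor {0, 1}.
      r fails at 0, so □r is false at 2.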